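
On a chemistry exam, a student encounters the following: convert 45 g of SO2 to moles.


M(SO2) = 64.07 g/mol
n = mass/M = 45/64.07 = 0.7024 mol

0.7024 mol


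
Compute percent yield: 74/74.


% yield = actual/theoretical × 100
= 74/74 × 100
= 100.0%

100.0%


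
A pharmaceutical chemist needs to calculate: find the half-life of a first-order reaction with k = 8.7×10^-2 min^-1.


t½ = ln2/k = 0.693147/(8.7×10^-2 min^-1)
= 7.967 min

7.967 min


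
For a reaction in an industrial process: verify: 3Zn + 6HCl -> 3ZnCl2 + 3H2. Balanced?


Equation: 3Zn + 6HCl -> 3ZnCl2 + 3H2
Check atoms: Cl: 6=6, H: 6=6, Zn: 3=3
Balanced

Yes, balanced


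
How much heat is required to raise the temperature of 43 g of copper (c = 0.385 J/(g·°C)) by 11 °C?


q = mcΔT = 43 × 0.385 × 11
= 182.11 J

182.11 J


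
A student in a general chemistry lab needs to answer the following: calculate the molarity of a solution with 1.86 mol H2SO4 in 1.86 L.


M = n/V = 1.86/1.86 = 1.000 mol/L

1.000 M


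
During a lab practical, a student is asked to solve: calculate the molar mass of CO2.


M(CO2) = 1×12.01 + 2×16.0
= 12.01 + 32.0
= 44.01 g/mol

44.01 g/mol


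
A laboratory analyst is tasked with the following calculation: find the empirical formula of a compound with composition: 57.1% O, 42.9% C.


Assume 100 g sample. Moles of each element:
  O: 57.1/16.0 = 3.569 mol
  C: 42.9/12.01 = 3.572 mol
Divide by smallest (3.569):
  O: 3.569/3.569 = 1.0
  C: 3.572/3.569 = 1.0
Empirical formula: CO

CO


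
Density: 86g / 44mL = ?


ρ = mass/volume
= 86/44
= 1.955 g/mL

1.955 g/mL


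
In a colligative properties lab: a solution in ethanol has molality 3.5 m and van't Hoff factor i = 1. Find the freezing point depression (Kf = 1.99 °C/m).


ΔTf = Kf × m × i
= 1.99 × 3.5 × 1
= 6.965 °C

6.965 °C


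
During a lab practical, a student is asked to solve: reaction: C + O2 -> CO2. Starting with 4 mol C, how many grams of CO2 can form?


Mole ratio CO2:C = 1:1
n(CO2) = 4 × 1/1 = 4.000 mol
mass = 4.000 × 44.01 = 176.04 g

176.04 g


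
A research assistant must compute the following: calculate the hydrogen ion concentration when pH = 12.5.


[H+] = 10^(-pH) = 10^(-12.5)
= 3.16×10^-13 M

3.16×10^-13 M


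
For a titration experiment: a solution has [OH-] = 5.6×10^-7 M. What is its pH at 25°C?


pOH = -log10([OH-]) = -log10(5.6×10^-7)
= 7 - log10(5.6) = 6.25
pH = 14 - pOH = 14 - 6.25 = 7.75

7.75


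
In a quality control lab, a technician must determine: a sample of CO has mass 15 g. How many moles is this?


M(CO) = 28.01 g/mol
n = mass/M = 15/28.01 = 0.5355 mol

0.5355 mol


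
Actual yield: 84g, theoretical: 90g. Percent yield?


% yield = actual/theoretical × 100
= 84/90 × 100
= 93.33%

93.33%


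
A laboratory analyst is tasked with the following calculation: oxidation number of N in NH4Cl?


x + 4(+1) + (-1) = 0, so x = -3
Oxidation number: -3

-3


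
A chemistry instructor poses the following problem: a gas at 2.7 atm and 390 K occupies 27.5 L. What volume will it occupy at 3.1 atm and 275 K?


P1V1/T1 = P2V2/T2
V2 = P1V1T2/(T1P2)
= 2.7×27.5×275/(390×3.1)
= 16.889 L

16.889 L


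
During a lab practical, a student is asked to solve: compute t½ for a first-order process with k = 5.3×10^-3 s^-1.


t½ = ln2/k = 0.693147/(5.3×10^-3 s^-1)
= 130.8 s

130.8 s


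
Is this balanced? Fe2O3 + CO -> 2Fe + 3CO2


Equation: Fe2O3 + CO -> 2Fe + 3CO2
Check atoms: C: 1≠3, Fe: 2=2, O: 4≠6
Not balanced

No, not balanced


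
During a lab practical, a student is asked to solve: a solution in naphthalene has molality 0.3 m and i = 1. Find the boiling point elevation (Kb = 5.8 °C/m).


ΔTb = Kb × m × i
= 5.8 × 0.3 × 1
= 1.74 °C

1.74 °C


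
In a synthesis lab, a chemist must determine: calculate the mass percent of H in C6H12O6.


M(C6H12O6) = 6×12.01 + 12×1.008 + 6×16.0 = 180.156 g/mol
Mass of H = 12 × 1.008 = 12.096 g/mol
% H = 12.096/180.156 × 100 = 6.71%

6.71%


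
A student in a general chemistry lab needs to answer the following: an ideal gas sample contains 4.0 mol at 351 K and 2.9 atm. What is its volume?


PV = nRT  (R = 0.08206 L·atm/(mol·K))
V = nRT/P = 4.0×0.08206×351/2.9
= 39.728 L

39.728 L


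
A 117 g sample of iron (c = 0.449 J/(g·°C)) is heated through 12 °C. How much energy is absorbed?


q = mcΔT = 117 × 0.449 × 12
= 630.40 J

630.40 J


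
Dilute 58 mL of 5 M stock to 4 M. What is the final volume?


C1V1 = C2V2
5 × 58 = 4 × V2
V2 = 290/4 = 72.5 mL

72.5 mL


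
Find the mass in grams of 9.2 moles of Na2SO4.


M(Na2SO4) = 142.05 g/mol
mass = n × M = 9.2 × 142.05 = 1306.86 g

1306.86 g


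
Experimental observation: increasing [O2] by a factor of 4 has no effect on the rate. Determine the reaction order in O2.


rate ∝ [O2]^n
rate ∝ [O2]^0
Order in O2: 0

0


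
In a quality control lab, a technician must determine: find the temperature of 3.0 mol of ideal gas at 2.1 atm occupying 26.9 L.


PV = nRT  (R = 0.08206 L·atm/(mol·K))
T = PV/(nR) = 2.1×26.9/(3.0×0.08206)
= 56.49/0.246180
= 229.47 K

229.47 K


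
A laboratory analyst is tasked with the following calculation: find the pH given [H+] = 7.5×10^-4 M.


pH = -log10([H+]) = -log10(7.5×10^-4)
= 4 - log10(7.5)
= 4 - 0.88
= 3.12

3.12


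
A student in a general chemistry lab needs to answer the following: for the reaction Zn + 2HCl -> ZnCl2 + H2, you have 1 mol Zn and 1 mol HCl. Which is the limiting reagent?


Mole ratio available / coefficient:
  Zn: 1/1 = 1.000
  HCl: 1/2 = 0.500
Smaller ratio is limiting.

HCl


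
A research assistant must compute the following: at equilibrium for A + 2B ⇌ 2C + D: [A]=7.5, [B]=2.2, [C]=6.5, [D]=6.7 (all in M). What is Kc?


Kc = [C]^2[D]/([A][B]^2)
= (6.5^2 × 6.7^1)/(7.5^1 × 2.2^2)
= 283.075/36.3
= 7.798

7.798


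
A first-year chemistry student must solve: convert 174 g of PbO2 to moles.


M(PbO2) = 239.2 g/mol
n = mass/M = 174/239.2 = 0.7274 mol

0.7274 mol


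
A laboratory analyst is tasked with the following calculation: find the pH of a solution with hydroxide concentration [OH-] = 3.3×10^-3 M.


pOH = -log10([OH-]) = -log10(3.3×10^-3)
= 3 - log10(3.3) = 2.48
pH = 14 - pOH = 14 - 2.48 = 11.52

11.52


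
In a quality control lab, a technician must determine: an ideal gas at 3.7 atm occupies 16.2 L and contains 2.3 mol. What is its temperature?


PV = nRT  (R = 0.08206 L·atm/(mol·K))
T = PV/(nR) = 3.7×16.2/(2.3×0.08206)
= 59.94/0.188738
= 317.58 K

317.58 K


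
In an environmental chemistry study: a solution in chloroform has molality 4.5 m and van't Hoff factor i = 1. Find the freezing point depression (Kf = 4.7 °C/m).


ΔTf = Kf × m × i
= 4.7 × 4.5 × 1
= 21.15 °C

21.15 °C


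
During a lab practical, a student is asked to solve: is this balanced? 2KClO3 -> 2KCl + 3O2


Equation: 2KClO3 -> 2KCl + 3O2
Check atoms: Cl: 2=2, K: 2=2, O: 6=6
Balanced

Yes, balanced


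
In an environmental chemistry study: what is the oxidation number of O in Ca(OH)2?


O is usually -2
Oxidation number: -2

-2


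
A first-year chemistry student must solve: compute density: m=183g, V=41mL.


ρ = mass/volume
= 183/41
= 4.463 g/mL

4.463 g/mL


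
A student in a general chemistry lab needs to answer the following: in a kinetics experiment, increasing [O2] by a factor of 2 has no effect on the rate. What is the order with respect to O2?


rate ∝ [O2]^n
rate ∝ [O2]^0
Order in O2: 0

0


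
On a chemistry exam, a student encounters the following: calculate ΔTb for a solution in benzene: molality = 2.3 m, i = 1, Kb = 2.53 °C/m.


ΔTb = Kb × m × i
= 2.53 × 2.3 × 1
= 5.819 °C

5.819 °C


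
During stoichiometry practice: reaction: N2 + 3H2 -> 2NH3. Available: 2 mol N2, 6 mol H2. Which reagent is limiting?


Mole ratio available / coefficient:
  N2: 2/1 = 2.000
  H2: 6/3 = 2.000
Smaller ratio is limiting.

neither (stoichiometric); N2 and H2 are fully consumed


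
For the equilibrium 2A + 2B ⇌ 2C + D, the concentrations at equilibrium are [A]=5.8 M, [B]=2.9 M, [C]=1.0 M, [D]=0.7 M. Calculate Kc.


Kc = [C]^2[D]/([A]^2[B]^2)
= (1.0^2 × 0.7^1)/(5.8^2 × 2.9^2)
= 0.7/282.9124
= 0.002474

0.002474


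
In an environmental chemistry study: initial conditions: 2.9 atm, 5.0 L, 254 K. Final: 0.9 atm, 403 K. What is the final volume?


P1V1/T1 = P2V2/T2
V2 = P1V1T2/(T1P2)
= 2.9×5.0×403/(254×0.9)
= 25.562 L

25.562 L


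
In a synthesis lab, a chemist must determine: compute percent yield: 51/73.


% yield = actual/theoretical × 100
= 51/73 × 100
= 69.86%

69.86%


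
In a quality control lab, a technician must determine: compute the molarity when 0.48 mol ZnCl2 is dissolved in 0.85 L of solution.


M = n/V = 0.48/0.85 = 0.565 mol/L

0.565 M


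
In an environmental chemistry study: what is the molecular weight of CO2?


M(CO2) = 1×12.01 + 2×16.0
= 12.01 + 32.0
= 44.01 g/mol

44.01 g/mol


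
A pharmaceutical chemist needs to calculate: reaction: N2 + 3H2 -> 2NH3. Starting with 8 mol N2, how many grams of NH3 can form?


Mole ratio NH3:N2 = 2:1
n(NH3) = 8 × 2/1 = 16.000 mol
mass = 16.000 × 17.03 = 272.48 g

272.48 g


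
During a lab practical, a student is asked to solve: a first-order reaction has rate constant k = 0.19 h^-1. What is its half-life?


t½ = ln2/k = 0.693147/(0.19 h^-1)
= 3.648 h

3.648 h


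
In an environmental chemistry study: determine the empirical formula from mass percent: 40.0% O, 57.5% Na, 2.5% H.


Assume 100 g sample. Moles of each element:
  O: 40.0/16.0 = 2.5 mol
  Na: 57.5/22.99 = 2.501 mol
  H: 2.5/1.008 = 2.48 mol
Divide by smallest (2.48):
  O: 2.5/2.48 = 1.01
  Na: 2.501/2.48 = 1.01
  H: 2.48/2.48 = 1.0
Empirical formula: NaOH

NaOH


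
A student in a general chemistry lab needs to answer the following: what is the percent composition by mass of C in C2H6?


M(C2H6) = 2×12.01 + 6×1.008 = 30.068 g/mol
Mass of C = 2 × 12.01 = 24.02 g/mol
% C = 24.02/30.068 × 100 = 79.89%

79.89%


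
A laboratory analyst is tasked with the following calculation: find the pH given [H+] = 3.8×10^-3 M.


pH = -log10([H+]) = -log10(3.8×10^-3)
= 3 - log10(3.8)
= 3 - 0.58
= 2.42

2.42


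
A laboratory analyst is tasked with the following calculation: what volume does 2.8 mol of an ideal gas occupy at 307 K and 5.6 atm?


PV = nRT  (R = 0.08206 L·atm/(mol·K))
V = nRT/P = 2.8×0.08206×307/5.6
= 12.596 L

12.596 L


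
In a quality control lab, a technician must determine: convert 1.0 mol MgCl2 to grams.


M(MgCl2) = 95.21 g/mol
mass = n × M = 1.0 × 95.21 = 95.21 g

95.21 g


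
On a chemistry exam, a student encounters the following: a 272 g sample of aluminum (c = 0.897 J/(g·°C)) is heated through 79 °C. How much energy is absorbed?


q = mcΔT = 272 × 0.897 × 79
= 19274.74 J

19274.74 J


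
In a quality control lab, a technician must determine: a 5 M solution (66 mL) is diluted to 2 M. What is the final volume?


C1V1 = C2V2
5 × 66 = 2 × V2
V2 = 330/2 = 165.0 mL

165.0 mL


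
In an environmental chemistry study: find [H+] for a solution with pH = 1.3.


[H+] = 10^(-pH) = 10^(-1.3)
= 5.01×10^-2 M

5.01×10^-2 M


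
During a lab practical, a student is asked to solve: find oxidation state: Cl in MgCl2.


halide: -1
Oxidation number: -1

-1


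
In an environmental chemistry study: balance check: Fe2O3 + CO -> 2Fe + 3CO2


Equation: Fe2O3 + CO -> 2Fe + 3CO2
Check atoms: C: 1≠3, Fe: 2=2, O: 4≠6
Not balanced

No, not balanced


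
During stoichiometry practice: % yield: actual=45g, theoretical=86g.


% yield = actual/theoretical × 100
= 45/86 × 100
= 52.33%

52.33%


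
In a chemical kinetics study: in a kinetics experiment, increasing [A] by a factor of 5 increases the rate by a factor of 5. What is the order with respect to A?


rate ∝ [A]^n
5^n = 5 → n = 1
Order in A: 1

1


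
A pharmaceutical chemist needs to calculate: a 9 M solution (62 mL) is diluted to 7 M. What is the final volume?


C1V1 = C2V2
9 × 62 = 7 × V2
V2 = 558/7 = 79.71 mL

79.71 mL


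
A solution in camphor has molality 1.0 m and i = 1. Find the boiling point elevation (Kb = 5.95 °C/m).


ΔTb = Kb × m × i
= 5.95 × 1.0 × 1
= 5.95 °C

5.95 °C


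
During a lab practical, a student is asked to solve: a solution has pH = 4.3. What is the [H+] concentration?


[H+] = 10^(-pH) = 10^(-4.3)
= 5.01×10^-5 M

5.01×10^-5 M


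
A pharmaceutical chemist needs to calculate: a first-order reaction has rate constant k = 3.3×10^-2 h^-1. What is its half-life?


t½ = ln2/k = 0.693147/(3.3×10^-2 h^-1)
= 21.00 h

21.00 h


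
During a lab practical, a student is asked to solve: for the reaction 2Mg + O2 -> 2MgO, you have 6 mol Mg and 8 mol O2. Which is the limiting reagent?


Mole ratio available / coefficient:
  Mg: 6/2 = 3.000
  O2: 8/1 = 8.000
Smaller ratio is limiting.

Mg


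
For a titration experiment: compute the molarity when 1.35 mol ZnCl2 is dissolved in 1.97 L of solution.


M = n/V = 1.35/1.97 = 0.685 mol/L

0.685 M


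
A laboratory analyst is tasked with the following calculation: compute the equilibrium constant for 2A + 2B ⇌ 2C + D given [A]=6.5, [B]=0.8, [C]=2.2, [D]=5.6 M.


Kc = [C]^2[D]/([A]^2[B]^2)
= (2.2^2 × 5.6^1)/(6.5^2 × 0.8^2)
= 27.104/27.04
= 1.002

1.002


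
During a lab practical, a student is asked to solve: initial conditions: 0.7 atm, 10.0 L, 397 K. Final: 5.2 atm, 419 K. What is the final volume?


P1V1/T1 = P2V2/T2
V2 = P1V1T2/(T1P2)
= 0.7×10.0×419/(397×5.2)
= 1.421 L

1.421 L


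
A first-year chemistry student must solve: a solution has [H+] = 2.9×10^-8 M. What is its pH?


pH = -log10([H+]) = -log10(2.9×10^-8)
= 8 - log10(2.9)
= 8 - 0.46
= 7.54

7.54


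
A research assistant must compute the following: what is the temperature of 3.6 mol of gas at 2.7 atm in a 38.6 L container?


PV = nRT  (R = 0.08206 L·atm/(mol·K))
T = PV/(nR) = 2.7×38.6/(3.6×0.08206)
= 104.22/0.295416
= 352.79 K

352.79 K


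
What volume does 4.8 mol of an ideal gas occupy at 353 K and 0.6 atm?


PV = nRT  (R = 0.08206 L·atm/(mol·K))
V = nRT/P = 4.8×0.08206×353/0.6
= 231.737 L

231.737 L


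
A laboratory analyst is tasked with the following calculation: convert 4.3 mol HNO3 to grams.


M(HNO3) = 63.02 g/mol
mass = n × M = 4.3 × 63.02 = 270.99 g

270.99 g


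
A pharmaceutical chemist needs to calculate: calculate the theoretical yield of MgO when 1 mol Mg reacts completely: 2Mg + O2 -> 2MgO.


Mole ratio MgO:Mg = 2:2
n(MgO) = 1 × 2/2 = 1.000 mol
mass = 1.000 × 40.31 = 40.31 g

40.31 g


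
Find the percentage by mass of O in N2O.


M(N2O) = 2×14.01 + 1×16.0 = 44.02 g/mol
Mass of O = 1 × 16.0 = 16.00 g/mol
% O = 16.00/44.02 × 100 = 36.35%

36.35%


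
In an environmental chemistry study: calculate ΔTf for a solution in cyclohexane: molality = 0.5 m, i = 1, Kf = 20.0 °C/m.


ΔTf = Kf × m × i
= 20.0 × 0.5 × 1
= 10.0 °C

10.0 °C


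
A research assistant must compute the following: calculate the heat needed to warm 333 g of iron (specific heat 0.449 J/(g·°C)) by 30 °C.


q = mcΔT = 333 × 0.449 × 30
= 4485.51 J

4485.51 J


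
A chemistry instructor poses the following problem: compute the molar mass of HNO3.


M(HNO3) = 1×1.008 + 1×14.01 + 3×16.0
= 1.01 + 14.01 + 48.0
= 63.02 g/mol

63.02 g/mol


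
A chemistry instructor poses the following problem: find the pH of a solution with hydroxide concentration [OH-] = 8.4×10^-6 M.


pOH = -log10([OH-]) = -log10(8.4×10^-6)
= 6 - log10(8.4) = 5.08
pH = 14 - pOH = 14 - 5.08 = 8.92

8.92


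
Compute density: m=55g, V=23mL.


ρ = mass/volume
= 55/23
= 2.391 g/mL

2.391 g/mL


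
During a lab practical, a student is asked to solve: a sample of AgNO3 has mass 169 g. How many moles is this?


M(AgNO3) = 169.88 g/mol
n = mass/M = 169/169.88 = 0.9948 mol

0.9948 mol


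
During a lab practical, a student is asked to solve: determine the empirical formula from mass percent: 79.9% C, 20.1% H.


Assume 100 g sample. Moles of each element:
  C: 79.9/12.01 = 6.653 mol
  H: 20.1/1.008 = 19.94 mol
Divide by smallest (6.653):
  C: 6.653/6.653 = 1.0
  H: 19.94/6.653 = 3.0
Empirical formula: CH3

CH3


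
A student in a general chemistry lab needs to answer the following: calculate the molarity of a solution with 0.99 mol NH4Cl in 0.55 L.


M = n/V = 0.99/0.55 = 1.800 mol/L

1.800 M


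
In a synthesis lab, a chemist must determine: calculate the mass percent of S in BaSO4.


M(BaSO4) = 1×137.33 + 1×32.07 + 4×16.0 = 233.40 g/mol
Mass of S = 1 × 32.07 = 32.07 g/mol
% S = 32.07/233.40 × 100 = 13.74%

13.74%


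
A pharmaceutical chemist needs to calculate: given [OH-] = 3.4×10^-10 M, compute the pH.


pOH = -log10([OH-]) = -log10(3.4×10^-10)
= 10 - log10(3.4) = 9.47
pH = 14 - pOH = 14 - 9.47 = 4.53

4.53


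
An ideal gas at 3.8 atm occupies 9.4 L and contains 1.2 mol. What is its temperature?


PV = nRT  (R = 0.08206 L·atm/(mol·K))
T = PV/(nR) = 3.8×9.4/(1.2×0.08206)
= 35.72/0.098472
= 362.74 K

362.74 K


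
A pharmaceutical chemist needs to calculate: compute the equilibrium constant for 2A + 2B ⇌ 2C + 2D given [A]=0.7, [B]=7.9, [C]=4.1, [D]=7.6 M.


Kc = [C]^2[D]^2/([A]^2[B]^2)
= (4.1^2 × 7.6^2)/(0.7^2 × 7.9^2)
= 970.9456/30.5809
= 31.75

31.75


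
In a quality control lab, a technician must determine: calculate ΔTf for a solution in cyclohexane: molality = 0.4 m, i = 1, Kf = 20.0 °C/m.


ΔTf = Kf × m × i
= 20.0 × 0.4 × 1
= 8.0 °C

8.0 °C


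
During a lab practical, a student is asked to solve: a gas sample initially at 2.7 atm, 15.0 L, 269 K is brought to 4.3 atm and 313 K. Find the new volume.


P1V1/T1 = P2V2/T2
V2 = P1V1T2/(T1P2)
= 2.7×15.0×313/(269×4.3)
= 10.959 L

10.959 L


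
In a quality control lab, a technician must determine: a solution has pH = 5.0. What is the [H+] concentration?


[H+] = 10^(-pH) = 10^(-5.0)
= 1.0×10^-5 M

1.0×10^-5 M


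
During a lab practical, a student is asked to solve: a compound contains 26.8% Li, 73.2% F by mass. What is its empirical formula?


Assume 100 g sample. Moles of each element:
  Li: 26.8/6.94 = 3.862 mol
  F: 73.2/19.0 = 3.853 mol
Divide by smallest (3.853):
  Li: 3.862/3.853 = 1.0
  F: 3.853/3.853 = 1.0
Empirical formula: LiF

LiF


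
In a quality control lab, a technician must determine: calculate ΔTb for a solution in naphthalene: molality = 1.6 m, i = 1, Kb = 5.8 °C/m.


ΔTb = Kb × m × i
= 5.8 × 1.6 × 1
= 9.28 °C

9.28 °C


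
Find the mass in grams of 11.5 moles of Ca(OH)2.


M(Ca(OH)2) = 74.1 g/mol
mass = n × M = 11.5 × 74.1 = 852.15 g

852.15 g


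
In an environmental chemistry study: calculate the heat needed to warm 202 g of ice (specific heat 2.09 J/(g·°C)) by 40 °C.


q = mcΔT = 202 × 2.09 × 40
= 16887.20 J

16887.20 J


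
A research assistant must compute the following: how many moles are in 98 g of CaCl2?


M(CaCl2) = 110.98 g/mol
n = mass/M = 98/110.98 = 0.883 mol

0.883 mol


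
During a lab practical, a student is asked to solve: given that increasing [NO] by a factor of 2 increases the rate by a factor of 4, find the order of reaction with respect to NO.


rate ∝ [NO]^n
2^n = 4 → n = 2
Order in NO: 2

2


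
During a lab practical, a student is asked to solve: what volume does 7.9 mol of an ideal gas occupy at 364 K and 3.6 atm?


PV = nRT  (R = 0.08206 L·atm/(mol·K))
V = nRT/P = 7.9×0.08206×364/3.6
= 65.548 L

65.548 L


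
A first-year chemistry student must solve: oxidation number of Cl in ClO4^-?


x + 4(-2) = -1, so x = +7
Oxidation number: +7

+7


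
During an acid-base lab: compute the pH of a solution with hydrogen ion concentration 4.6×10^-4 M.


pH = -log10([H+]) = -log10(4.6×10^-4)
= 4 - log10(4.6)
= 4 - 0.66
= 3.34

3.34


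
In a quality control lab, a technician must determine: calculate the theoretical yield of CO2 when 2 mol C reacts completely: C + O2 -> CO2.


Mole ratio CO2:C = 1:1
n(CO2) = 2 × 1/1 = 2.000 mol
mass = 2.000 × 44.01 = 88.02 g

88.02 g


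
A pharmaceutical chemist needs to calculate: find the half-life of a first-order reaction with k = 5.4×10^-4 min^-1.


t½ = ln2/k = 0.693147/(5.4×10^-4 min^-1)
= 1284 min

1284 min


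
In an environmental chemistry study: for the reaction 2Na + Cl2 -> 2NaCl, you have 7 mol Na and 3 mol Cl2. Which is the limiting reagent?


Mole ratio available / coefficient:
  Na: 7/2 = 3.500
  Cl2: 3/1 = 3.000
Smaller ratio is limiting.

Cl2


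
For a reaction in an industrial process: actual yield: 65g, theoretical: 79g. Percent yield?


% yield = actual/theoretical × 100
= 65/79 × 100
= 82.28%

82.28%


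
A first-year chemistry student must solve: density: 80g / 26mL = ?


ρ = mass/volume
= 80/26
= 3.077 g/mL

3.077 g/mL


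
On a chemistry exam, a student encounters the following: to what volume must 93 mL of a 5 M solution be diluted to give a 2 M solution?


C1V1 = C2V2
5 × 93 = 2 × V2
V2 = 465/2 = 232.5 mL

232.5 mL


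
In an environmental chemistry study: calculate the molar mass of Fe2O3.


M(Fe2O3) = 2×55.85 + 3×16.0
= 111.7 + 48.0
= 159.7 g/mol

159.7 g/mol


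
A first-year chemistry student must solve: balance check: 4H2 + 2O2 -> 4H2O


Equation: 4H2 + 2O2 -> 4H2O
Check atoms: H: 8=8, O: 4=4
Balanced

Yes, balanced


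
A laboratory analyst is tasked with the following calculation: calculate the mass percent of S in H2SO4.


M(H2SO4) = 2×1.008 + 1×32.07 + 4×16.0 = 98.086 g/mol
Mass of S = 1 × 32.07 = 32.07 g/mol
% S = 32.07/98.086 × 100 = 32.70%

32.70%


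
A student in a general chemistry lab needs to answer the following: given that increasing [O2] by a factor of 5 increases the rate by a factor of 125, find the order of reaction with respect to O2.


rate ∝ [O2]^n
5^n = 125 → n = 3
Order in O2: 3

3


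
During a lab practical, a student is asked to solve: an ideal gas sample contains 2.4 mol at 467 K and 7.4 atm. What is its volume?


PV = nRT  (R = 0.08206 L·atm/(mol·K))
V = nRT/P = 2.4×0.08206×467/7.4
= 12.429 L

12.429 L


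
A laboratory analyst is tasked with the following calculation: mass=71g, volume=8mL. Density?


ρ = mass/volume
= 71/8
= 8.875 g/mL

8.875 g/mL


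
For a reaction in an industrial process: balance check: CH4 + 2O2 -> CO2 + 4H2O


Equation: CH4 + 2O2 -> CO2 + 4H2O
Check atoms: C: 1=1, H: 4≠8, O: 4≠6
Not balanced

No, not balanced


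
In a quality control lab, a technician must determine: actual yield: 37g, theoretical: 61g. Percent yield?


% yield = actual/theoretical × 100
= 37/61 × 100
= 60.66%

60.66%


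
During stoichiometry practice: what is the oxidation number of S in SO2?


x + 2(-2) = 0, so x = +4
Oxidation number: +4

+4


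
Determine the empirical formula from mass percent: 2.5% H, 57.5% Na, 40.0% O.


Assume 100 g sample. Moles of each element:
  H: 2.5/1.008 = 2.48 mol
  Na: 57.5/22.99 = 2.501 mol
  O: 40.0/16.0 = 2.5 mol
Divide by smallest (2.48):
  H: 2.48/2.48 = 1.0
  Na: 2.501/2.48 = 1.01
  O: 2.5/2.48 = 1.01
Empirical formula: NaOH

NaOH


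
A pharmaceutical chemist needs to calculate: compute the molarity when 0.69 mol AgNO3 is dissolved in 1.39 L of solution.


M = n/V = 0.69/1.39 = 0.496 mol/L

0.496 M


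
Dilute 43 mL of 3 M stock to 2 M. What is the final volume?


C1V1 = C2V2
3 × 43 = 2 × V2
V2 = 129/2 = 64.5 mL

64.5 mL


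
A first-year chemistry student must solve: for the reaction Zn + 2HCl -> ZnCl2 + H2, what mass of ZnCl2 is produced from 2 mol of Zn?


Mole ratio ZnCl2:Zn = 1:1
n(ZnCl2) = 2 × 1/1 = 2.000 mol
mass = 2.000 × 136.28 = 272.56 g

272.56 g


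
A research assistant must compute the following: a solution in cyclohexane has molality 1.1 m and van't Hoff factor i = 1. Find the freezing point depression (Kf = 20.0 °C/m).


ΔTf = Kf × m × i
= 20.0 × 1.1 × 1
= 22.0 °C

22.0 °C


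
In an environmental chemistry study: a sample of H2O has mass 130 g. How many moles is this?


M(H2O) = 18.02 g/mol
n = mass/M = 130/18.02 = 7.2142 mol

7.2142 mol


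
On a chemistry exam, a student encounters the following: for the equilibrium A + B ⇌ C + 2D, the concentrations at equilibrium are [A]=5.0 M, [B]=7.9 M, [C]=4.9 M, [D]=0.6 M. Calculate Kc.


Kc = [C][D]^2/([A][B])
= (4.9^1 × 0.6^2)/(5.0^1 × 7.9^1)
= 1.764/39.5
= 0.04466

0.04466


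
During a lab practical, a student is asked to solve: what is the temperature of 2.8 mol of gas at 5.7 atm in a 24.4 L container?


PV = nRT  (R = 0.08206 L·atm/(mol·K))
T = PV/(nR) = 5.7×24.4/(2.8×0.08206)
= 139.08/0.229768
= 605.31 K

605.31 K


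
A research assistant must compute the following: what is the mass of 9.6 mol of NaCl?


M(NaCl) = 58.44 g/mol
mass = n × M = 9.6 × 58.44 = 561.02 g

561.02 g


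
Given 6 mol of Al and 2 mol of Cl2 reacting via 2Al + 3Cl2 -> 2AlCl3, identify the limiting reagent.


Mole ratio available / coefficient:
  Al: 6/2 = 3.000
  Cl2: 2/3 = 0.667
Smaller ratio is limiting.

Cl2


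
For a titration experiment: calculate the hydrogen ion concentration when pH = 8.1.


[H+] = 10^(-pH) = 10^(-8.1)
= 7.94×10^-9 M

7.94×10^-9 M


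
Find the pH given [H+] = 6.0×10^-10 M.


pH = -log10([H+]) = -log10(6.0×10^-10)
= 10 - log10(6.0)
= 10 - 0.78
= 9.22

9.22


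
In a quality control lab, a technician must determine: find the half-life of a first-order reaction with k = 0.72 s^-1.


t½ = ln2/k = 0.693147/(0.72 s^-1)
= 0.9627 s

0.9627 s


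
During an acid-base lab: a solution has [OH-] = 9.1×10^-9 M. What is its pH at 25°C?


pOH = -log10([OH-]) = -log10(9.1×10^-9)
= 9 - log10(9.1) = 8.04
pH = 14 - pOH = 14 - 8.04 = 5.96

5.96


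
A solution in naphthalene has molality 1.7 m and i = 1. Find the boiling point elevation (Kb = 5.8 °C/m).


ΔTb = Kb × m × i
= 5.8 × 1.7 × 1
= 9.86 °C

9.86 °C


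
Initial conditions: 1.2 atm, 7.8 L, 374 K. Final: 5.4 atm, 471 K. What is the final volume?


P1V1/T1 = P2V2/T2
V2 = P1V1T2/(T1P2)
= 1.2×7.8×471/(374×5.4)
= 2.183 L

2.183 L


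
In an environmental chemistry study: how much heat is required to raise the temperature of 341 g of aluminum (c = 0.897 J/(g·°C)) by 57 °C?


q = mcΔT = 341 × 0.897 × 57
= 17434.99 J

17434.99 J


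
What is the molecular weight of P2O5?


M(P2O5) = 2×30.97 + 5×16.0
= 61.94 + 80.0
= 141.94 g/mol

141.94 g/mol


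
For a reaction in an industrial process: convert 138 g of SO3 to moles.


M(SO3) = 80.07 g/mol
n = mass/M = 138/80.07 = 1.7235 mol

1.7235 mol


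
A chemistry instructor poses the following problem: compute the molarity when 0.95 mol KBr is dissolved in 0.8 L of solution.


M = n/V = 0.95/0.8 = 1.188 mol/L

1.188 M


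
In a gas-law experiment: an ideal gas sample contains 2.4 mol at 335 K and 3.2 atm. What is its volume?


PV = nRT  (R = 0.08206 L·atm/(mol·K))
V = nRT/P = 2.4×0.08206×335/3.2
= 20.618 L

20.618 L


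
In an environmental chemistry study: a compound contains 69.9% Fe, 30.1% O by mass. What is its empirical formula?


Assume 100 g sample. Moles of each element:
  Fe: 69.9/55.85 = 1.252 mol
  O: 30.1/16.0 = 1.881 mol
Divide by smallest (1.252):
  Fe: 1.252/1.252 = 1.0
  O: 1.881/1.252 = 1.5
Multiply all ratios by 2 to obtain whole numbers.
Empirical formula: Fe2O3

Fe2O3


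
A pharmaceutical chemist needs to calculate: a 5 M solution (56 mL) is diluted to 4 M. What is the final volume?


C1V1 = C2V2
5 × 56 = 4 × V2
V2 = 280/4 = 70.0 mL

70.0 mL


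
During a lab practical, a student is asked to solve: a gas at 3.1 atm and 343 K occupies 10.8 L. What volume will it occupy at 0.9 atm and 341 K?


P1V1/T1 = P2V2/T2
V2 = P1V1T2/(T1P2)
= 3.1×10.8×341/(343×0.9)
= 36.983 L

36.983 L


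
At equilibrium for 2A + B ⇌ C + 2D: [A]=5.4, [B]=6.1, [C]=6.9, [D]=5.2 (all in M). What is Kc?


Kc = [C][D]^2/([A]^2[B])
= (6.9^1 × 5.2^2)/(5.4^2 × 6.1^1)
= 186.576/177.876
= 1.049

1.049


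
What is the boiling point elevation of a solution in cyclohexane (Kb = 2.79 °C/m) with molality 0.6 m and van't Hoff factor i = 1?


ΔTb = Kb × m × i
= 2.79 × 0.6 × 1
= 1.674 °C

1.674 °C


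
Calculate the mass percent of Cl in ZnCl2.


M(ZnCl2) = 1×65.38 + 2×35.45 = 136.28 g/mol
Mass of Cl = 2 × 35.45 = 70.90 g/mol
% Cl = 70.90/136.28 × 100 = 52.03%

52.03%


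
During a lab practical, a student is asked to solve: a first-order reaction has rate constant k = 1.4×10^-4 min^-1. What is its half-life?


t½ = ln2/k = 0.693147/(1.4×10^-4 min^-1)
= 4951 min

4951 min


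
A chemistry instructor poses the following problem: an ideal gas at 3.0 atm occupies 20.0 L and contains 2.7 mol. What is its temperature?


PV = nRT  (R = 0.08206 L·atm/(mol·K))
T = PV/(nR) = 3.0×20.0/(2.7×0.08206)
= 60.00/0.221562
= 270.80 K

270.80 K


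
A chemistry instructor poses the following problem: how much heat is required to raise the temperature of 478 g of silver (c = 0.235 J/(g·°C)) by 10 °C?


q = mcΔT = 478 × 0.235 × 10
= 1123.30 J

1123.30 J


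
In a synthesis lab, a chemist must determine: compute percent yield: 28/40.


% yield = actual/theoretical × 100
= 28/40 × 100
= 70.0%

70.0%


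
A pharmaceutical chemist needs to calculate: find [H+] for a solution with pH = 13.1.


[H+] = 10^(-pH) = 10^(-13.1)
= 7.94×10^-14 M

7.94×10^-14 M


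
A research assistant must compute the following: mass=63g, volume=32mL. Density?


ρ = mass/volume
= 63/32
= 1.969 g/mL

1.969 g/mL


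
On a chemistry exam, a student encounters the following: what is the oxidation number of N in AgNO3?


(+1) + x + 3(-2) = 0, so x = +5
Oxidation number: +5

+5


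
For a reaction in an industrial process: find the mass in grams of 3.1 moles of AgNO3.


M(AgNO3) = 169.88 g/mol
mass = n × M = 3.1 × 169.88 = 526.63 g

526.63 g


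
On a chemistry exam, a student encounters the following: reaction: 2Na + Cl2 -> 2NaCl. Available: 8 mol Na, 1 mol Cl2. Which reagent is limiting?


Mole ratio available / coefficient:
  Na: 8/2 = 4.000
  Cl2: 1/1 = 1.000
Smaller ratio is limiting.

Cl2


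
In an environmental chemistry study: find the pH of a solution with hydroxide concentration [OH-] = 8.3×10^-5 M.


pOH = -log10([OH-]) = -log10(8.3×10^-5)
= 5 - log10(8.3) = 4.08
pH = 14 - pOH = 14 - 4.08 = 9.92

9.92


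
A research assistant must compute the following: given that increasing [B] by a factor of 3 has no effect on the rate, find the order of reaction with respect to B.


rate ∝ [B]^n
rate ∝ [B]^0
Order in B: 0

0


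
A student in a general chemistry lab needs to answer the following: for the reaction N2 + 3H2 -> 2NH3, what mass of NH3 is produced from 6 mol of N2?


Mole ratio NH3:N2 = 2:1
n(NH3) = 6 × 2/1 = 12.000 mol
mass = 12.000 × 17.03 = 204.36 g

204.36 g


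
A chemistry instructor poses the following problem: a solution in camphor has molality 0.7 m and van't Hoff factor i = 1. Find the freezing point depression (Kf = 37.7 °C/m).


ΔTf = Kf × m × i
= 37.7 × 0.7 × 1
= 26.39 °C

26.39 °C


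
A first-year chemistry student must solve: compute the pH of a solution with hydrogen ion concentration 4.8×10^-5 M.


pH = -log10([H+]) = -log10(4.8×10^-5)
= 5 - log10(4.8)
= 5 - 0.68
= 4.32

4.32


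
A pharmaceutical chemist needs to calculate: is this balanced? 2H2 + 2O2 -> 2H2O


Equation: 2H2 + 2O2 -> 2H2O
Check atoms: H: 4=4, O: 4≠2
Not balanced

No, not balanced


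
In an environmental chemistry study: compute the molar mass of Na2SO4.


M(Na2SO4) = 2×22.99 + 1×32.07 + 4×16.0
= 45.98 + 32.07 + 64.0
= 142.05 g/mol

142.05 g/mol


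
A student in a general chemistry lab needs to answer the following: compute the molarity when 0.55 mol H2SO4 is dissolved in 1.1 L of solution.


M = n/V = 0.55/1.1 = 0.500 mol/L

0.500 M


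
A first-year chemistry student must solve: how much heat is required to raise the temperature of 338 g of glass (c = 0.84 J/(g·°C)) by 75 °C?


q = mcΔT = 338 × 0.84 × 75
= 21294.00 J

21294.00 J


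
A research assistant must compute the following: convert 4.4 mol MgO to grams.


M(MgO) = 40.31 g/mol
mass = n × M = 4.4 × 40.31 = 177.36 g

177.36 g


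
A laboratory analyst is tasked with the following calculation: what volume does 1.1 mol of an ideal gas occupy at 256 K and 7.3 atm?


PV = nRT  (R = 0.08206 L·atm/(mol·K))
V = nRT/P = 1.1×0.08206×256/7.3
= 3.165 L

3.165 L


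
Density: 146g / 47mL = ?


ρ = mass/volume
= 146/47
= 3.106 g/mL

3.106 g/mL


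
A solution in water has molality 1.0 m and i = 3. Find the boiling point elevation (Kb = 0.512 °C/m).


ΔTb = Kb × m × i
= 0.512 × 1.0 × 3
= 1.536 °C

1.536 °C


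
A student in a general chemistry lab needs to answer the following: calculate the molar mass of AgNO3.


M(AgNO3) = 1×107.87 + 1×14.01 + 3×16.0
= 107.87 + 14.01 + 48.0
= 169.88 g/mol

169.88 g/mol


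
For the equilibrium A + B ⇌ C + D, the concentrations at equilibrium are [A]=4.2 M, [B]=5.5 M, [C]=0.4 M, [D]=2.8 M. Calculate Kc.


Kc = [C][D]/([A][B])
= (0.4^1 × 2.8^1)/(4.2^1 × 5.5^1)
= 1.12/23.1
= 0.04848

0.04848


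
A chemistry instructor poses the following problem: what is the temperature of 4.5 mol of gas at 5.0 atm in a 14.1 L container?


PV = nRT  (R = 0.08206 L·atm/(mol·K))
T = PV/(nR) = 5.0×14.1/(4.5×0.08206)
= 70.50/0.369270
= 190.92 K

190.92 K


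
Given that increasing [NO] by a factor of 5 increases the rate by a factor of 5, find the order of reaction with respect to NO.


rate ∝ [NO]^n
5^n = 5 → n = 1
Order in NO: 1

1


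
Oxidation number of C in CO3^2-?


x + 3(-2) = -2, so x = +4
Oxidation number: +4

+4


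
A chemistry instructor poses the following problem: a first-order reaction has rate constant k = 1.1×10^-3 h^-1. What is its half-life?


t½ = ln2/k = 0.693147/(1.1×10^-3 h^-1)
= 630.1 h

630.1 h


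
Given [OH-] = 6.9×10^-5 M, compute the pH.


pOH = -log10([OH-]) = -log10(6.9×10^-5)
= 5 - log10(6.9) = 4.16
pH = 14 - pOH = 14 - 4.16 = 9.84

9.84


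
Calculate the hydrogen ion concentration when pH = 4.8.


[H+] = 10^(-pH) = 10^(-4.8)
= 1.58×10^-5 M

1.58×10^-5 M


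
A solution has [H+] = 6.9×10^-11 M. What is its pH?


pH = -log10([H+]) = -log10(6.9×10^-11)
= 11 - log10(6.9)
= 11 - 0.84
= 10.16

10.16


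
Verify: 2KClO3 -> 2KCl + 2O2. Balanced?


Equation: 2KClO3 -> 2KCl + 2O2
Check atoms: Cl: 2=2, K: 2=2, O: 6≠4
Not balanced

No, not balanced


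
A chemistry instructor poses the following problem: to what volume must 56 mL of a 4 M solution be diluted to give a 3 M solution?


C1V1 = C2V2
4 × 56 = 3 × V2
V2 = 224/3 = 74.67 mL

74.67 mL


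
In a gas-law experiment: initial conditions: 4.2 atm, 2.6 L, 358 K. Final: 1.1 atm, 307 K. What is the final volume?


P1V1/T1 = P2V2/T2
V2 = P1V1T2/(T1P2)
= 4.2×2.6×307/(358×1.1)
= 8.513 L

8.513 L


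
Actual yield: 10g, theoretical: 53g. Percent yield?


% yield = actual/theoretical × 100
= 10/53 × 100
= 18.87%

18.87%


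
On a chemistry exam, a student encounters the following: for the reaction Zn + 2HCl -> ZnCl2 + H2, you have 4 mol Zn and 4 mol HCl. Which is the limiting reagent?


Mole ratio available / coefficient:
  Zn: 4/1 = 4.000
  HCl: 4/2 = 2.000
Smaller ratio is limiting.

HCl


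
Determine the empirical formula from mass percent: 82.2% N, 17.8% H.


Assume 100 g sample. Moles of each element:
  N: 82.2/14.01 = 5.867 mol
  H: 17.8/1.008 = 17.659 mol
Divide by smallest (5.867):
  N: 5.867/5.867 = 1.0
  H: 17.659/5.867 = 3.01
Empirical formula: NH3

NH3


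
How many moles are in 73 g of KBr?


M(KBr) = 119.0 g/mol
n = mass/M = 73/119.0 = 0.6134 mol

0.6134 mol


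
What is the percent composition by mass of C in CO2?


M(CO2) = 1×12.01 + 2×16.0 = 44.01 g/mol
Mass of C = 1 × 12.01 = 12.01 g/mol
% C = 12.01/44.01 × 100 = 27.29%

27.29%


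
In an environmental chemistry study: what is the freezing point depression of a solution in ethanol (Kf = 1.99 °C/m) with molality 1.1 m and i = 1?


ΔTf = Kf × m × i
= 1.99 × 1.1 × 1
= 2.189 °C

2.189 °C


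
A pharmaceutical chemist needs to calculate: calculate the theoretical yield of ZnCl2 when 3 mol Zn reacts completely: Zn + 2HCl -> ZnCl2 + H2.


Mole ratio ZnCl2:Zn = 1:1
n(ZnCl2) = 3 × 1/1 = 3.000 mol
mass = 3.000 × 136.28 = 408.84 g

408.84 g


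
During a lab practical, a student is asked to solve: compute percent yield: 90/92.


% yield = actual/theoretical × 100
= 90/92 × 100
= 97.83%

97.83%


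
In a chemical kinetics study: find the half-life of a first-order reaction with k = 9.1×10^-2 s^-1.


t½ = ln2/k = 0.693147/(9.1×10^-2 s^-1)
= 7.617 s

7.617 s


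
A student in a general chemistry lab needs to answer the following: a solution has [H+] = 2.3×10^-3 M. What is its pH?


pH = -log10([H+]) = -log10(2.3×10^-3)
= 3 - log10(2.3)
= 3 - 0.36
= 2.64

2.64


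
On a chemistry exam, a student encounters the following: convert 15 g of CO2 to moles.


M(CO2) = 44.01 g/mol
n = mass/M = 15/44.01 = 0.3408 mol

0.3408 mol


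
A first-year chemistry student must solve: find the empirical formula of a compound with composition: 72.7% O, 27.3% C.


Assume 100 g sample. Moles of each element:
  O: 72.7/16.0 = 4.544 mol
  C: 27.3/12.01 = 2.273 mol
Divide by smallest (2.273):
  O: 4.544/2.273 = 2.0
  C: 2.273/2.273 = 1.0
Empirical formula: CO2

CO2


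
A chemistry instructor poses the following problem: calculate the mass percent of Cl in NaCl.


M(NaCl) = 1×22.99 + 1×35.45 = 58.44 g/mol
Mass of Cl = 1 × 35.45 = 35.45 g/mol
% Cl = 35.45/58.44 × 100 = 60.66%

60.66%


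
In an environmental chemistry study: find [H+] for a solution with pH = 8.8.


[H+] = 10^(-pH) = 10^(-8.8)
= 1.58×10^-9 M

1.58×10^-9 M


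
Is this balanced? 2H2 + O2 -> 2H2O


Equation: 2H2 + O2 -> 2H2O
Check atoms: H: 4=4, O: 2=2
Balanced

Yes, balanced


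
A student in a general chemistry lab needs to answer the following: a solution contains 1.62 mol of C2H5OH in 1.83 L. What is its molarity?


M = n/V = 1.62/1.83 = 0.885 mol/L

0.885 M


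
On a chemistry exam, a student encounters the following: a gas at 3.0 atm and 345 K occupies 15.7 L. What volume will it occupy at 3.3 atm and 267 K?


P1V1/T1 = P2V2/T2
V2 = P1V1T2/(T1P2)
= 3.0×15.7×267/(345×3.3)
= 11.046 L

11.046 L


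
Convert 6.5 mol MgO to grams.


M(MgO) = 40.31 g/mol
mass = n × M = 6.5 × 40.31 = 262.02 g

262.02 g


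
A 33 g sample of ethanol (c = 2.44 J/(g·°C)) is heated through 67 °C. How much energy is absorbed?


q = mcΔT = 33 × 2.44 × 67
= 5394.84 J

5394.84 J


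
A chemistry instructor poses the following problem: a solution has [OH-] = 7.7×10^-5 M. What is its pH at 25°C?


pOH = -log10([OH-]) = -log10(7.7×10^-5)
= 5 - log10(7.7) = 4.11
pH = 14 - pOH = 14 - 4.11 = 9.89

9.89


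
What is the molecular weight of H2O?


M(H2O) = 2×1.008 + 1×16.0
= 2.02 + 16.0
= 18.02 g/mol

18.02 g/mol


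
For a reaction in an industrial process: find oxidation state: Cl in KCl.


halide: -1
Oxidation number: -1

-1


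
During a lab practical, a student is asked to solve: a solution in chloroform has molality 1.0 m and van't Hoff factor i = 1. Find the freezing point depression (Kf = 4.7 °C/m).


ΔTf = Kf × m × i
= 4.7 × 1.0 × 1
= 4.7 °C

4.7 °C
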